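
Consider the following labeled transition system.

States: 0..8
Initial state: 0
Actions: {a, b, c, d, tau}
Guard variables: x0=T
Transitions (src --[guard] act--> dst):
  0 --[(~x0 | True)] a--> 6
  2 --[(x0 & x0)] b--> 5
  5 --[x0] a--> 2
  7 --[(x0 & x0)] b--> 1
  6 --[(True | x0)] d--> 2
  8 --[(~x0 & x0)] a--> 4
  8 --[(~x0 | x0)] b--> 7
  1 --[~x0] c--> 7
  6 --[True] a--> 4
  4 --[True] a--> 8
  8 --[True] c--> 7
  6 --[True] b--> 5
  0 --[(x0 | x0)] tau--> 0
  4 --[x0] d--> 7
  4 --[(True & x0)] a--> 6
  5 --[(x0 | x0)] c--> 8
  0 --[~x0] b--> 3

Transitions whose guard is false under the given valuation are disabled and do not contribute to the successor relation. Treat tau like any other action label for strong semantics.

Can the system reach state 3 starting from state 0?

After dropping false guards: 14 live edges.
Layer 0: {0}
Layer 1: {6}  now seen {0,6}
Layer 2: {2,4,5}  now seen {0,2,4,5,6}
Layer 3: {7,8}  now seen {0,2,4,5,6,7,8}
Layer 4: {1}  now seen {0,1,2,4,5,6,7,8}
R = {0,1,2,4,5,6,7,8}

Answer: UNREACHABLE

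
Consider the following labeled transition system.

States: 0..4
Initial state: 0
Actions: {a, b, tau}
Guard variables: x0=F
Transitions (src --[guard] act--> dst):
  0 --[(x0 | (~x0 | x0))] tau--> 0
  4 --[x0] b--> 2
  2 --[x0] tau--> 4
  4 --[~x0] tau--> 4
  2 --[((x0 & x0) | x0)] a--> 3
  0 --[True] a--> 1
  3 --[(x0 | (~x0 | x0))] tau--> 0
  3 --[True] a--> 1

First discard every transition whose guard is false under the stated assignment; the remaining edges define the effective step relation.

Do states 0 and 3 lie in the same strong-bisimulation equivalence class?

Bisimulation quotient by refinement:
  P[0] = {{0,1,2,3,4}}
  P[1] = {{0,3},{1,2},{4}}
stable after 2 split(s): 3 block(s)
0∈{0,3}, 3∈{0,3}

Answer: BISIMILAR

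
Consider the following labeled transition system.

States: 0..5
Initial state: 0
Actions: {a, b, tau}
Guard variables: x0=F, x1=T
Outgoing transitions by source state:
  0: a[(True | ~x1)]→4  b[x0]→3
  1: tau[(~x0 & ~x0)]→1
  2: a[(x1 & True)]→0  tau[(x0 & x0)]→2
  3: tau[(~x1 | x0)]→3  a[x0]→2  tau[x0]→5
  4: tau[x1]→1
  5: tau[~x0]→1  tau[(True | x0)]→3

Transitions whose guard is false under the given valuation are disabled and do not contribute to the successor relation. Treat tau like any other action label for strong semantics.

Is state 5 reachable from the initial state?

6 transition(s) survive guard evaluation.
depth 0: {0}
depth 1: {4}  cumulative {0,4}
depth 2: {1}  cumulative {0,1,4}
Reach set: {0,1,4}

Answer: UNREACHABLE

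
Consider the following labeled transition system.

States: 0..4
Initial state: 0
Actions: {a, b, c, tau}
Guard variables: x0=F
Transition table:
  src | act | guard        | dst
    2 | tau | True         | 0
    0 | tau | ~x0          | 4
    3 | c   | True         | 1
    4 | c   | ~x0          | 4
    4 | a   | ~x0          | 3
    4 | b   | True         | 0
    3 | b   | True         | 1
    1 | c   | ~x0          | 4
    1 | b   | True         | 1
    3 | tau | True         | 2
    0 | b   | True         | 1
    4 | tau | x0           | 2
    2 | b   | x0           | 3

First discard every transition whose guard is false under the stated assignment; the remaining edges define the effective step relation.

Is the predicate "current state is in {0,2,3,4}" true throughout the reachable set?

Safe = {0,2,3,4}
Reachable = {0,1,2,3,4}
  0: ok
  1: ✗ unsafe
  2: ok
  3: ok
  4: ok
witness against invariant: b → 1

Answer: INVARIANT VIOLATED at state 1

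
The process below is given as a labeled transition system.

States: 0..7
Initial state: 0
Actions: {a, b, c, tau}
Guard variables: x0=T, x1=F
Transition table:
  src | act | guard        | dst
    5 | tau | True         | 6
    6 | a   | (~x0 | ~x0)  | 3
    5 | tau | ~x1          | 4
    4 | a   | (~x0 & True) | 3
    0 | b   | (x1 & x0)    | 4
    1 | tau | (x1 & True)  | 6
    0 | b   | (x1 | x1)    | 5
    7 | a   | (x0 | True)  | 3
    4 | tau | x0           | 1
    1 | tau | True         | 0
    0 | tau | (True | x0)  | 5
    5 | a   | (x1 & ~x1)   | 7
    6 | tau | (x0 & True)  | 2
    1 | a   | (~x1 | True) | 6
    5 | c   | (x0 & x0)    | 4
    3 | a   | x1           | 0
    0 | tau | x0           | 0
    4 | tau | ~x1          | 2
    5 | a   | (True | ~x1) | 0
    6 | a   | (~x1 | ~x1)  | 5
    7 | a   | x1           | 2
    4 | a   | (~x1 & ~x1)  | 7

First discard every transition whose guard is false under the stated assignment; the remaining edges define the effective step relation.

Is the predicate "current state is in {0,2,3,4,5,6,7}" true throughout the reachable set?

Answer: INVARIANT VIOLATED at state 1

Trace:
Allowed set {0,2,3,4,5,6,7}
Reach set: {0,1,2,3,4,5,6,7}
  0: safe
  1: ✗ unsafe
  2: safe
  3: safe
  4: safe
  5: safe
  6: safe
  7: safe
counterexample path to 1: tau·tau·tau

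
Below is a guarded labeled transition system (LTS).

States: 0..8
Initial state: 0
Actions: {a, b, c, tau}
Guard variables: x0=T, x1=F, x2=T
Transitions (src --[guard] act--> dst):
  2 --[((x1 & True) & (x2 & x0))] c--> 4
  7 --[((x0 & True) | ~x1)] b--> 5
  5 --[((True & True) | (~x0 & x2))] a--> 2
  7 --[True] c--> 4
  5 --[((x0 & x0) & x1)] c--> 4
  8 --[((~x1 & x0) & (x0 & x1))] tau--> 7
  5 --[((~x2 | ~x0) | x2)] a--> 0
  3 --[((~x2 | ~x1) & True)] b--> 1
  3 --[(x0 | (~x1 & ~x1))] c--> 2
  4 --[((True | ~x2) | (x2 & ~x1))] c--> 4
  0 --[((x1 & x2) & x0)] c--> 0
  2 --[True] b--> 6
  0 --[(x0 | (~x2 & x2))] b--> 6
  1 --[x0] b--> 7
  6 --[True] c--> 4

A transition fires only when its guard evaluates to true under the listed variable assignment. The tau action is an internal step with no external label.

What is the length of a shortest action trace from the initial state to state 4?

BFS to 4:
  L0 = {0}
  L1 = {6}
  L2 = {4}
depth(4)=2, e.g. b·c

Answer: 2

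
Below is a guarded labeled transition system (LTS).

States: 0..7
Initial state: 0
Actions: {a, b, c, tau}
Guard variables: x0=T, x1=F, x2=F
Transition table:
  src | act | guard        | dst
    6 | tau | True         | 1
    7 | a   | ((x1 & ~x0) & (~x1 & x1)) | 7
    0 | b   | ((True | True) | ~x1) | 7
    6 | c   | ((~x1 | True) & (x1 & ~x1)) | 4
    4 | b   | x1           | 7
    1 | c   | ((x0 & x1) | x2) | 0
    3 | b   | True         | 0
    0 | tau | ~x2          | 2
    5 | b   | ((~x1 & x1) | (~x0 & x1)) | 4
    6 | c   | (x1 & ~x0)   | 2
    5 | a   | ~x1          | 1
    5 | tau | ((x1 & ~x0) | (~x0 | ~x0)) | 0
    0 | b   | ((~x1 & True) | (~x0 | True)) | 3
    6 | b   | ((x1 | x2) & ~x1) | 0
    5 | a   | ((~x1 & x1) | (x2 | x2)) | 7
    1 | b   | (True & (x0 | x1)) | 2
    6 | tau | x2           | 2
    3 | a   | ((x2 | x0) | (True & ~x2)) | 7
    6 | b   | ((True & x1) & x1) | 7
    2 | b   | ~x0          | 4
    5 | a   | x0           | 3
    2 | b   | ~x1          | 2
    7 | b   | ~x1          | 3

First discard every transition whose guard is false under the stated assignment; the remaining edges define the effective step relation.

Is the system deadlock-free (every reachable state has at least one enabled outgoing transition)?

Reach set: {0,2,3,7}
  0: b→3  b→7  tau→2  [3 out]
  2: b→2  [1 out]
  3: a→7  b→0  [2 out]
  7: b→3  [1 out]

Answer: DEADLOCK-FREE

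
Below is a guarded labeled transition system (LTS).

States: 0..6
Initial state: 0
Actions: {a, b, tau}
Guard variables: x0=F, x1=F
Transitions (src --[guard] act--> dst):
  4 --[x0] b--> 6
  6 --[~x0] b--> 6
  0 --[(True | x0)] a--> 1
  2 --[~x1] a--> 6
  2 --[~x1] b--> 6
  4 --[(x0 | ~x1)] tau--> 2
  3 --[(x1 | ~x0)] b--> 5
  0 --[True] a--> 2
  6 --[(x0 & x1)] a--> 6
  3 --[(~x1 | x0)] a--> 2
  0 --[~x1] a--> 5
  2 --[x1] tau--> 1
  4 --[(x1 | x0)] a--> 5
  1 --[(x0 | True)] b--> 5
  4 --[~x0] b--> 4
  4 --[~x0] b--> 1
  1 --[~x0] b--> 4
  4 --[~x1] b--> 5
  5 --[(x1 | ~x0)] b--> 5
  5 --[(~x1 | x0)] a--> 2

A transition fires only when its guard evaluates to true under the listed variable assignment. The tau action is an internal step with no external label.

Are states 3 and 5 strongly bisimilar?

Answer: BISIMILAR

Analysis:
Bisimulation quotient by refinement:
  P[0] = {{0,1,2,3,4,5,6}}
  P[1] = {{0},{1,6},{2,3,5},{4}}
  P[2] = {{0},{1},{2},{3,5},{4},{6}}
Fixed point at round 3; 6 class(es).
3∈{3,5}, 5∈{3,5}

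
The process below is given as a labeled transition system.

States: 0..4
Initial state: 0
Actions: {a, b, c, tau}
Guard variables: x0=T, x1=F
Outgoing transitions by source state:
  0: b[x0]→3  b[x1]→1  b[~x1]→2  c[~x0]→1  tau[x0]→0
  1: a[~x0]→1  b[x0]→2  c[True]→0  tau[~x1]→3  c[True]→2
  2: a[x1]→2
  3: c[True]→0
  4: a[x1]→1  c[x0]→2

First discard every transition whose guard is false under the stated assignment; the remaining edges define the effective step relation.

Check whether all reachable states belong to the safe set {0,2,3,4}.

Inv-set: {0,2,3,4}
Reachable = {0,2,3}
  0: ok
  2: ok
  3: ok

Answer: INVARIANT HOLDS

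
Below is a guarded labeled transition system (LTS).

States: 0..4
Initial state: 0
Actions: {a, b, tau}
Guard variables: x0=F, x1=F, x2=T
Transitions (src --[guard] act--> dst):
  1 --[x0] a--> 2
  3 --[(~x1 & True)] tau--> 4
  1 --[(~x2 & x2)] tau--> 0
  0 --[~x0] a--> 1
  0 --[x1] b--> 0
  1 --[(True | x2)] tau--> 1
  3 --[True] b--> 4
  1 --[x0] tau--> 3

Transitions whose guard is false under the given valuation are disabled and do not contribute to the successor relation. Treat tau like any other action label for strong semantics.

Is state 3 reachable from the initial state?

After dropping false guards: 4 live edges.
Layer 0: {0}
Layer 1: {1}  now seen {0,1}
Reach set: {0,1}

Answer: UNREACHABLE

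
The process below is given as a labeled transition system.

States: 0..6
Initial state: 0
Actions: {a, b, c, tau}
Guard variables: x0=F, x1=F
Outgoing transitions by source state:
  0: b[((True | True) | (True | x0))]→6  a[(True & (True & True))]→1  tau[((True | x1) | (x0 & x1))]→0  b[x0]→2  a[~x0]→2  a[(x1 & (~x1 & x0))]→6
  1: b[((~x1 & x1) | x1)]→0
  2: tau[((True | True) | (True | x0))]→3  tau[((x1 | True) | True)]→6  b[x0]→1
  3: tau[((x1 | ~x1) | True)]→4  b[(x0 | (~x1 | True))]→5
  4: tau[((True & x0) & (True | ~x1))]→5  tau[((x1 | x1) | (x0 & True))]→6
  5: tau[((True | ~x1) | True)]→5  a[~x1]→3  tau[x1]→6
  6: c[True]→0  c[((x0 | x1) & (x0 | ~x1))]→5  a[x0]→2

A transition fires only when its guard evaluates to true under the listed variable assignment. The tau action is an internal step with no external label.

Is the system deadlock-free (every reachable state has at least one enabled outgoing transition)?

Answer: DEADLOCK at state 1

Working:
Reachable = {0,1,2,3,4,5,6}
  0: a→1  a→2  b→6  tau→0  [4 exit(s)]
  1: ∅  [deadlock]
  2: tau→3  tau→6  [2 exit(s)]
  3: b→5  tau→4  [2 exit(s)]
  4: ∅  [deadlock]
  5: a→3  tau→5  [2 exit(s)]
  6: c→0  [1 exit(s)]
Path to 1: a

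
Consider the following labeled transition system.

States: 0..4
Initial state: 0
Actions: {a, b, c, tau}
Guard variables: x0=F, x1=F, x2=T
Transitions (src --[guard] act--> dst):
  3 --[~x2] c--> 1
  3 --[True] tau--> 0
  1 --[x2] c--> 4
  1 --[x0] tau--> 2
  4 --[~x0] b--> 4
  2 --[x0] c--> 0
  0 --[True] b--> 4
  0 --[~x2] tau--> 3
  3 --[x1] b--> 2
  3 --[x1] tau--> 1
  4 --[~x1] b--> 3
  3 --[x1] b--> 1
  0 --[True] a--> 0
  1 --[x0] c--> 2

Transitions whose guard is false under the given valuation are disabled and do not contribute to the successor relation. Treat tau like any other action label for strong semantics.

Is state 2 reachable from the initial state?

Answer: UNREACHABLE

Analysis:
6 transition(s) survive guard evaluation.
L0 = {0}
L1 = {4}  now seen {0,4}
L2 = {3}  now seen {0,3,4}
Reachable = {0,3,4}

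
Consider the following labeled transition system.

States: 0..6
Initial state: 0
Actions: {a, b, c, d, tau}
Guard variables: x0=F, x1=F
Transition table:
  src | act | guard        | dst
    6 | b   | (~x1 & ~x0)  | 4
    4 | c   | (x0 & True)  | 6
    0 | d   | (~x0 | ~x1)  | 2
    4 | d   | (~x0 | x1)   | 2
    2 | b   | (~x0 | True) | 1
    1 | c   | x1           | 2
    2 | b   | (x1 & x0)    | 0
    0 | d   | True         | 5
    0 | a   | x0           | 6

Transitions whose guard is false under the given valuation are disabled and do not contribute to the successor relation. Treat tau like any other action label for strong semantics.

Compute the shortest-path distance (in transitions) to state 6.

Breadth-first toward 6:
  depth 0: {0}
  depth 1: {2,5}
  depth 2: {1}
6 never appears.

Answer: UNREACHABLE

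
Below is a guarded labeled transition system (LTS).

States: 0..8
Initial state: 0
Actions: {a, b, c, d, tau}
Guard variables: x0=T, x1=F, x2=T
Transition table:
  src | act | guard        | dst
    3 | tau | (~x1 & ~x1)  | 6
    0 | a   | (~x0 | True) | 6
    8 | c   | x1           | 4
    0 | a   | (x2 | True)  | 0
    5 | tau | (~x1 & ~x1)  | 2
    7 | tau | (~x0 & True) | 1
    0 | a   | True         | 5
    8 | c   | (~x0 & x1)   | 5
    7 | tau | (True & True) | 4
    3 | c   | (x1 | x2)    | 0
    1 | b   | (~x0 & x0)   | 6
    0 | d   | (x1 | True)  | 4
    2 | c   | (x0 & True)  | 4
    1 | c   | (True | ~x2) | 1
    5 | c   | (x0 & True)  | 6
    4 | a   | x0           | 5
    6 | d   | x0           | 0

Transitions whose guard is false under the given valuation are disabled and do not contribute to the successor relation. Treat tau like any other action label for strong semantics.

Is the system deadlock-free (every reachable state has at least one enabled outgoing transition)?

Reach set: {0,2,4,5,6}
  0: a→0  a→5  a→6  d→4  [4 out]
  2: c→4  [1 out]
  4: a→5  [1 out]
  5: c→6  tau→2  [2 out]
  6: d→0  [1 out]

Answer: DEADLOCK-FREE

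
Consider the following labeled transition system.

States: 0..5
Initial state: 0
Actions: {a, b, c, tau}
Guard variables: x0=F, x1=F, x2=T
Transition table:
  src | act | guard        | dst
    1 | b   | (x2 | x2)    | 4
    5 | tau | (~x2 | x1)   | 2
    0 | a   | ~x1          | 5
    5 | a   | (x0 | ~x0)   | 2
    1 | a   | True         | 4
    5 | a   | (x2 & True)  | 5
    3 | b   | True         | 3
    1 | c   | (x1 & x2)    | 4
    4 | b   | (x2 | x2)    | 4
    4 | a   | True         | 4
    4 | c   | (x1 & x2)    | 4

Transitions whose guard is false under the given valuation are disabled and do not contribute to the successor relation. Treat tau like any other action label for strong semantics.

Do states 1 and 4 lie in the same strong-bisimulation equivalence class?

Bisimulation quotient by refinement:
  round 0: {{0,1,2,3,4,5}}
  round 1: {{0,5},{1,4},{2},{3}}
  round 2: {{0},{1,4},{2},{3},{5}}
5 equivalence class(es) (converged in 3)
[1]={1,4}  [4]={1,4}

Answer: BISIMILAR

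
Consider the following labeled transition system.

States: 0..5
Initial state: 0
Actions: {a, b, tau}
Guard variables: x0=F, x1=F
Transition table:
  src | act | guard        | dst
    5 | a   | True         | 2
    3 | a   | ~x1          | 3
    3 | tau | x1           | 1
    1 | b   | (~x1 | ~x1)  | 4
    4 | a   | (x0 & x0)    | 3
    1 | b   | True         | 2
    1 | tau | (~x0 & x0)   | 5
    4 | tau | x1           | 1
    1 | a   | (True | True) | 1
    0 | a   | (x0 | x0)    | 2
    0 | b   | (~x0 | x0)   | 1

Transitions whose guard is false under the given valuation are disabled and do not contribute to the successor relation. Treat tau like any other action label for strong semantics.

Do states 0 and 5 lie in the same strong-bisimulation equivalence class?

Answer: NOT BISIMILAR

Analysis:
Bisimulation quotient by refinement:
  P[0] = {{0,1,2,3,4,5}}
  P[1] = {{0},{1},{2,4},{3,5}}
  P[2] = {{0},{1},{2,4},{3},{5}}
5 equivalence class(es) (converged in 3)
[0]={0}  [5]={5}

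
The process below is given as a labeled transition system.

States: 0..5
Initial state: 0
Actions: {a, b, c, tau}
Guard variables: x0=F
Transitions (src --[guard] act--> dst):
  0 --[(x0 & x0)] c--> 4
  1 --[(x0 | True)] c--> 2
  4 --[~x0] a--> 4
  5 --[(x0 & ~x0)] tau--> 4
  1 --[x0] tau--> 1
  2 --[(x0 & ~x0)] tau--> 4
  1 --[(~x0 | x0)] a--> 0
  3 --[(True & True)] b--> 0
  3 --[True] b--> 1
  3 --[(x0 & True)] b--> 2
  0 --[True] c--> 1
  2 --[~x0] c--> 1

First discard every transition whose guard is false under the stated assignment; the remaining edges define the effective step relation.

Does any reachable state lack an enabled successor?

R = {0,1,2}
  0: c→1  [1 out]
  1: a→0  c→2  [2 out]
  2: c→1  [1 out]

Answer: DEADLOCK-FREE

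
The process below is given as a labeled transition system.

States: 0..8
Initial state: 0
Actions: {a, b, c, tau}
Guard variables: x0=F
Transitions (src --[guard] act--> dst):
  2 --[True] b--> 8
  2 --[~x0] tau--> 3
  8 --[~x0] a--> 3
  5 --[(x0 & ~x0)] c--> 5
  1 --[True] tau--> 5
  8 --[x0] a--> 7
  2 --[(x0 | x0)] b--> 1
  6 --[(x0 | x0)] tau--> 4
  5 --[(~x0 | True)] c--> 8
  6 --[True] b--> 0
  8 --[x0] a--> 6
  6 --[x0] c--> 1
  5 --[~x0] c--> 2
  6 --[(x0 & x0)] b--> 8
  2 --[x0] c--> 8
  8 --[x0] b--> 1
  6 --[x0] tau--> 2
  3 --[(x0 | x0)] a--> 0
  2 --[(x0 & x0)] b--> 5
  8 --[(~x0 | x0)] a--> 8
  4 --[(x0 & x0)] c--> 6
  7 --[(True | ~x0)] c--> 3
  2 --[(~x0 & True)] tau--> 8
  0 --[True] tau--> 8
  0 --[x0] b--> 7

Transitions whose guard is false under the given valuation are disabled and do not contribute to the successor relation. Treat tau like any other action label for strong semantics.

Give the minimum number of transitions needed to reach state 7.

Answer: UNREACHABLE

Trace:
BFS to 7:
  depth 0: {0}
  depth 1: {8}
  depth 2: {3}
7 never appears.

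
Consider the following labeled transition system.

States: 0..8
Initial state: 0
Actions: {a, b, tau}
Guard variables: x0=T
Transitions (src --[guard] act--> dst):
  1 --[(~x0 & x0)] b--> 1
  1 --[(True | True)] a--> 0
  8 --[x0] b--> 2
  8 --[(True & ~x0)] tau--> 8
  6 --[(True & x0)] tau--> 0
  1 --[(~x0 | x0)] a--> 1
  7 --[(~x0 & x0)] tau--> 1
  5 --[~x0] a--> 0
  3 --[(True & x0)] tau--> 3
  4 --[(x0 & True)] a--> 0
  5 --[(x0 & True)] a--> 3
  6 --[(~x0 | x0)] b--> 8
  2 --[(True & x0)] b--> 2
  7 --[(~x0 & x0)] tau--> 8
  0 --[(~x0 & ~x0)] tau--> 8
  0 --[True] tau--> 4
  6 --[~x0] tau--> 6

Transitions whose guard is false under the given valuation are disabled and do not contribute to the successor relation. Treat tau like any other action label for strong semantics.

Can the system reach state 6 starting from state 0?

10 transition(s) survive guard evaluation.
Layer 0: {0}
Layer 1: {4}  now seen {0,4}
R = {0,4}

Answer: UNREACHABLE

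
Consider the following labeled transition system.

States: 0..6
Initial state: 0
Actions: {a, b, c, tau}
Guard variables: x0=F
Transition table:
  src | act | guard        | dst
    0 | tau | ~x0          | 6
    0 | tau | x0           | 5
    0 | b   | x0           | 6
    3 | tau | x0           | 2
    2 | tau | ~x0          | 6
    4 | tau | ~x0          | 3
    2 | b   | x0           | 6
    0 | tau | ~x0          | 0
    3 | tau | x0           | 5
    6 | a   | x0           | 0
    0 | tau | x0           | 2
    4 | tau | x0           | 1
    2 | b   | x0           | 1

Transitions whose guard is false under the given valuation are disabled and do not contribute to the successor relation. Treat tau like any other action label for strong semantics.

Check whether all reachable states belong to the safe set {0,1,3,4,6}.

Inv-set: {0,1,3,4,6}
Reach set: {0,6}
  0: safe
  6: safe

Answer: INVARIANT HOLDS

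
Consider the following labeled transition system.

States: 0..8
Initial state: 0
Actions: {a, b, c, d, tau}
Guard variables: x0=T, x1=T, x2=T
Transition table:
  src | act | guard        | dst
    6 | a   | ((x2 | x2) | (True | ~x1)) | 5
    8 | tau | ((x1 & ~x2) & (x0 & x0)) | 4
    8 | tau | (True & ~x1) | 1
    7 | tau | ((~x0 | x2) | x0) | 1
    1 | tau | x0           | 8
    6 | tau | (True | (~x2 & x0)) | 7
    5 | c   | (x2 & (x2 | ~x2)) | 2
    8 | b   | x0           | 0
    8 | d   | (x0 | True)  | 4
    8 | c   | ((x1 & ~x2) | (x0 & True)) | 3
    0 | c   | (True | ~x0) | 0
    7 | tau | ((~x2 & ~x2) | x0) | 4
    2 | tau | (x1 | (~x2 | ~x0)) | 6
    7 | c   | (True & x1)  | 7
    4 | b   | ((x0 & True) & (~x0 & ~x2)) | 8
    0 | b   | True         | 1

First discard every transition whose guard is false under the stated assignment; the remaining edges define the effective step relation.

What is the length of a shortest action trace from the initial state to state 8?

Answer: 2

Analysis:
BFS to 8:
  L0 = {0}
  L1 = {1}
  L2 = {8}
first hit 8 at d=2 via b·tau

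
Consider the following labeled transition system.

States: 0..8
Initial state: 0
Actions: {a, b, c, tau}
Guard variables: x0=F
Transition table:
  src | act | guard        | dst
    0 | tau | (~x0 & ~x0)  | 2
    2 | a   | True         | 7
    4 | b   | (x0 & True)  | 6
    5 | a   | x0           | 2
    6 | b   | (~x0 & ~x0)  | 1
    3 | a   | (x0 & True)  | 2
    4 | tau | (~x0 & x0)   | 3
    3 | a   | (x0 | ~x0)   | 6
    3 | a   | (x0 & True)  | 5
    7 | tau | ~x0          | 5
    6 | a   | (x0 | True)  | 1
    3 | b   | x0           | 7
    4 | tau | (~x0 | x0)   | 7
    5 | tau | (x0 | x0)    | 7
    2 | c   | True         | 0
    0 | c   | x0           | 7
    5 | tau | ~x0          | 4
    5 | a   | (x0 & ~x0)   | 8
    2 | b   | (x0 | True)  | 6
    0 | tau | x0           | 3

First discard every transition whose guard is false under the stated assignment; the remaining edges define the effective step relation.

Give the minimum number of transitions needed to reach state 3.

Breadth-first toward 3:
  L0 = {0}
  L1 = {2}
  L2 = {6,7}
  L3 = {1,5}
  L4 = {4}
3 never appears.

Answer: UNREACHABLE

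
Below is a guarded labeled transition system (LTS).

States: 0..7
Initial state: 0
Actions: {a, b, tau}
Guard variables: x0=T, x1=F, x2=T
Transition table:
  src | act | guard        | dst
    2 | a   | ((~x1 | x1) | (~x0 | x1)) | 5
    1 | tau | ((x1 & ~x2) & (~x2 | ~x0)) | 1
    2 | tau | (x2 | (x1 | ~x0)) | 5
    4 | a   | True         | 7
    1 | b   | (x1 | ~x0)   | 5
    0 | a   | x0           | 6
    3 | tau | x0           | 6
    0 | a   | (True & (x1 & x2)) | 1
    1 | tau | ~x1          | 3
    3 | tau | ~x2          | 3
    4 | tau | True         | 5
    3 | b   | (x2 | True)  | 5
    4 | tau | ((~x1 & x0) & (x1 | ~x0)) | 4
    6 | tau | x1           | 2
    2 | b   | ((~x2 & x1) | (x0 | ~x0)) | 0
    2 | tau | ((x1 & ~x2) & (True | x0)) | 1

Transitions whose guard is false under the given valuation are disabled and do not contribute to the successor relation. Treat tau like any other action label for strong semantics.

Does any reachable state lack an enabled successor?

Answer: DEADLOCK at state 6

Working:
Reachable = {0,6}
  0: a→6  [deg 1]
  6: ∅  [no exit]
witness 6: a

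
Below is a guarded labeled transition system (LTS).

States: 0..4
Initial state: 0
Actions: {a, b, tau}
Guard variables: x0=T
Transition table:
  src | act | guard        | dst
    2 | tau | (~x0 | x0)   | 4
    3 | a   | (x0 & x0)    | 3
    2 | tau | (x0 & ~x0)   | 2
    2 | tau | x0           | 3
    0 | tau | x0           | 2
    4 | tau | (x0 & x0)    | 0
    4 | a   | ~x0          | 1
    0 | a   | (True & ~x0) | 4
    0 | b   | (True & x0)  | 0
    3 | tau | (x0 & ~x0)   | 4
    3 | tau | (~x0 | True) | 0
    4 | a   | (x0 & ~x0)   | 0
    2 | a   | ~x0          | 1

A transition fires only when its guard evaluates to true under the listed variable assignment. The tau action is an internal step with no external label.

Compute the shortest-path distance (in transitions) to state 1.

Answer: UNREACHABLE

Working:
Layered search for 1:
  depth 0: {0}
  depth 1: {2}
  depth 2: {3,4}
1 never appears.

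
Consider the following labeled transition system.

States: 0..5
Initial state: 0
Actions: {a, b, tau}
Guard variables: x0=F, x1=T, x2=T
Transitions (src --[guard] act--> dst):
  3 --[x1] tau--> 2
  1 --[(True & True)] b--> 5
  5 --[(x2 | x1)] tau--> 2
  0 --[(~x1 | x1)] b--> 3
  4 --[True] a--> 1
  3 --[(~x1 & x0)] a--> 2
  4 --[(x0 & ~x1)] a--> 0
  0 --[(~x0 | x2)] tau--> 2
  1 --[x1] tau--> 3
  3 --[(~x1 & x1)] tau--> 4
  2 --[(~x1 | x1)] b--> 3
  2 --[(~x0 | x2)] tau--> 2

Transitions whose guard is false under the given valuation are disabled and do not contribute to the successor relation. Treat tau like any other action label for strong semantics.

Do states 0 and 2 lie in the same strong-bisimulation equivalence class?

Refine partition for ~:
  π0 = {{0,1,2,3,4,5}}
  π1 = {{0,1,2},{3,5},{4}}
  π2 = {{0,2},{1},{3,5},{4}}
4 equivalence class(es) (converged in 3)
[0]={0,2}  [2]={0,2}

Answer: BISIMILAR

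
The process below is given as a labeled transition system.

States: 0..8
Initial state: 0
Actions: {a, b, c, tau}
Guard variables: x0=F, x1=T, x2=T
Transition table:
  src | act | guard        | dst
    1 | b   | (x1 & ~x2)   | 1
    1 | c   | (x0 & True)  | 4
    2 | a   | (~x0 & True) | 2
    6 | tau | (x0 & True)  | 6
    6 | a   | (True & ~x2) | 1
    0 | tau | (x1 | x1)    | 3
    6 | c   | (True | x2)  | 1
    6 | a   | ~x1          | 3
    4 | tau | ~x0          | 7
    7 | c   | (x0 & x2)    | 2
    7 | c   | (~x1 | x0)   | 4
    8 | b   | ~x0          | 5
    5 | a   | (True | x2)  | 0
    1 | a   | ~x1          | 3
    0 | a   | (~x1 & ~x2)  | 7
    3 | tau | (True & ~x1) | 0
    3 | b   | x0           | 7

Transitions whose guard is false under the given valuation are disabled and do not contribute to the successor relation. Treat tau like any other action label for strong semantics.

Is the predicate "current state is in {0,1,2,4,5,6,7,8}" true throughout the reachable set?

Safe = {0,1,2,4,5,6,7,8}
Reachable = {0,3}
  0: ✓
  3: ✗ unsafe
counterexample path to 3: tau

Answer: INVARIANT VIOLATED at state 3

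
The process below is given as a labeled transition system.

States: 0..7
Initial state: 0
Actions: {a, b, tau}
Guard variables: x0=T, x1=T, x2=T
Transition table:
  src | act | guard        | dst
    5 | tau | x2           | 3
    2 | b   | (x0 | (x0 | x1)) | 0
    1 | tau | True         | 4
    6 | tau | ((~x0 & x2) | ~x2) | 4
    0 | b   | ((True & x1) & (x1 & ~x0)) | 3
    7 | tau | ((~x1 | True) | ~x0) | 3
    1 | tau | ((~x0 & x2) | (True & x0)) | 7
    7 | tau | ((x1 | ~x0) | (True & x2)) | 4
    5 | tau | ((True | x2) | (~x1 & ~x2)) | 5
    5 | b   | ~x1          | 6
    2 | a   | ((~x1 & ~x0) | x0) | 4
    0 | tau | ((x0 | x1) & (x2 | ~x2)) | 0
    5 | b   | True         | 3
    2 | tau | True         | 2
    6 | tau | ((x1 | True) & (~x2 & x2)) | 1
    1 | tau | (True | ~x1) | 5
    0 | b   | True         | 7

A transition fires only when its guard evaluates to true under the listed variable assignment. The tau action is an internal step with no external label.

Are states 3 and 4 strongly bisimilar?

Answer: BISIMILAR

Trace:
Refine partition for ~:
  round 0: {{0,1,2,3,4,5,6,7}}
  round 1: {{0,5},{1,7},{2},{3,4,6}}
  round 2: {{0},{1},{2},{3,4,6},{5},{7}}
stable after 3 split(s): 6 block(s)
class of 3: {3,4,6}; class of 4: {3,4,6}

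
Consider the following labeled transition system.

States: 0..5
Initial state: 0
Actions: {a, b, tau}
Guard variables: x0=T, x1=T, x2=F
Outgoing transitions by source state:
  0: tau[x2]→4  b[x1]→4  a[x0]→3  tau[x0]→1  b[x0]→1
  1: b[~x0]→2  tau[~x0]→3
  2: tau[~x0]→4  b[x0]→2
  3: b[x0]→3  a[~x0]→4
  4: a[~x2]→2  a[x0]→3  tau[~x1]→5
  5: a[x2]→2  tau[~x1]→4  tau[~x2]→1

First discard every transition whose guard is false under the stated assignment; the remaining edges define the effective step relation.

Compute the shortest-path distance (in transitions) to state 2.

BFS to 2:
  depth 0: {0}
  depth 1: {1,3,4}
  depth 2: {2}
first hit 2 at d=2 via b·a

Answer: 2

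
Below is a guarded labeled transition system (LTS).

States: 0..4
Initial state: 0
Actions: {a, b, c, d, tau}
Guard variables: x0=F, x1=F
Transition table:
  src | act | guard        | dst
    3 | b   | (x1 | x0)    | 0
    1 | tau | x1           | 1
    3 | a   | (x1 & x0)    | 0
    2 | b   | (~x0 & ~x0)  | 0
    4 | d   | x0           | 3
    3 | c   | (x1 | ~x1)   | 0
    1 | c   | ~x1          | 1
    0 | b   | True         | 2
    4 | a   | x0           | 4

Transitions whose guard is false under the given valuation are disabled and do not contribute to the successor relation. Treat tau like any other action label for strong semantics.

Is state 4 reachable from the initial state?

Answer: UNREACHABLE

Analysis:
After dropping false guards: 4 live edges.
Layer 0: {0}
Layer 1: {2}  now seen {0,2}
Reach set: {0,2}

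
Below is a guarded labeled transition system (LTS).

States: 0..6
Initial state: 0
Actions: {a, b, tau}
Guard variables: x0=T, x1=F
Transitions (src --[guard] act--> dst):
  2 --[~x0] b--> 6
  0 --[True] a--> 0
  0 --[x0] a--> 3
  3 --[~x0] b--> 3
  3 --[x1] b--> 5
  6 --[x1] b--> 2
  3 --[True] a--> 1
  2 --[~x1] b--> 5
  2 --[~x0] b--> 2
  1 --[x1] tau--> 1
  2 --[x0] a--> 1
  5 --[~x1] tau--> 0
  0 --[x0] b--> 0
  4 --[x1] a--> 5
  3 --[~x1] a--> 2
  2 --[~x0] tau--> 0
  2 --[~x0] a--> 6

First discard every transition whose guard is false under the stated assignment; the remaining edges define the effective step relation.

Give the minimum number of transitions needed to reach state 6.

Layered search for 6:
  depth 0: {0}
  depth 1: {3}
  depth 2: {1,2}
  depth 3: {5}
6 never appears.

Answer: UNREACHABLE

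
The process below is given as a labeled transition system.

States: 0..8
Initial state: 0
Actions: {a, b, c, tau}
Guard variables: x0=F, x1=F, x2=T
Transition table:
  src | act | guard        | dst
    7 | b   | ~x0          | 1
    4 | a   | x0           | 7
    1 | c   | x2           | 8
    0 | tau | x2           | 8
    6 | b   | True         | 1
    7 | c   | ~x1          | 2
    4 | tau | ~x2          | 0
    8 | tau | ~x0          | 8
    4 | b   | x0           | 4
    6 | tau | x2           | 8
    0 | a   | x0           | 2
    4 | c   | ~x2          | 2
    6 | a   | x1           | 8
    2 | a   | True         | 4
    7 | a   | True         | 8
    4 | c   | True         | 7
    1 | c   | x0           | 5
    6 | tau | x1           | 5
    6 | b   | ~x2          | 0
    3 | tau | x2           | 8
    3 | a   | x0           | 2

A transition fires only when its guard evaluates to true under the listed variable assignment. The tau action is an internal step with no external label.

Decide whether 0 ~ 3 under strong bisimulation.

Answer: BISIMILAR

Analysis:
Bisimulation quotient by refinement:
  π0 = {{0,1,2,3,4,5,6,7,8}}
  π1 = {{0,3,8},{1,4},{2},{5},{6},{7}}
  π2 = {{0,3,8},{1},{2},{4},{5},{6},{7}}
7 equivalence class(es) (converged in 3)
0∈{0,3,8}, 3∈{0,3,8}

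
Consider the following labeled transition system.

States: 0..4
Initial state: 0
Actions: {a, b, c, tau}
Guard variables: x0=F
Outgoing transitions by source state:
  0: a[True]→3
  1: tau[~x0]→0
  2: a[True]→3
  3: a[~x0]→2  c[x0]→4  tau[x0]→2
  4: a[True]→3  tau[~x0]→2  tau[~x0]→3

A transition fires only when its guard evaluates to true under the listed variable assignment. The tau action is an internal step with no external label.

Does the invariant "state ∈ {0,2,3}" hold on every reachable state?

Answer: INVARIANT HOLDS

Working:
Inv-set: {0,2,3}
Reachable = {0,2,3}
  0: ok
  2: ok
  3: ok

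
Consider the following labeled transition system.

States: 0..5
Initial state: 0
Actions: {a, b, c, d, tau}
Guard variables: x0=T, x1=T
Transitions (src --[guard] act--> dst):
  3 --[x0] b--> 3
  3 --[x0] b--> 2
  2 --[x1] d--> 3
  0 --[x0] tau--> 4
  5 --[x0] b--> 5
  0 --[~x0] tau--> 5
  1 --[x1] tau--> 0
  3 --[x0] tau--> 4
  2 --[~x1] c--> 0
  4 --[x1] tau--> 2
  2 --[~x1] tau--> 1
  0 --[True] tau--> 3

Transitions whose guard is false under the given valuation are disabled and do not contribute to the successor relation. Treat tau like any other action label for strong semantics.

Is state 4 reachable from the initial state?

9 transition(s) survive guard evaluation.
Layer 0: {0}
Layer 1: {3,4}  total {0,3,4}
Layer 2: {2}  total {0,2,3,4}
Reach set: {0,2,3,4}
witness 4: tau

Answer: REACHABLE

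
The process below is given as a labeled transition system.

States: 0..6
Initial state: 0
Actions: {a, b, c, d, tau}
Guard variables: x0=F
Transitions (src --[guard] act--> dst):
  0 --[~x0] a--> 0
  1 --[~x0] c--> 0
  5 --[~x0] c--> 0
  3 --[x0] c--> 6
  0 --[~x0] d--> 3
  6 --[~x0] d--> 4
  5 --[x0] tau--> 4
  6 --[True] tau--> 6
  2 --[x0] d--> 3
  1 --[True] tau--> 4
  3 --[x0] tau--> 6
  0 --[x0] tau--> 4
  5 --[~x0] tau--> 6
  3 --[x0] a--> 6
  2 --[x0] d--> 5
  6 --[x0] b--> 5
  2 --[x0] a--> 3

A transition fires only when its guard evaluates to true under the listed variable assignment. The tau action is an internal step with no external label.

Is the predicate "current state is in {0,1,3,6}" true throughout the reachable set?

Safe = {0,1,3,6}
Reach set: {0,3}
  0: ✓
  3: ✓

Answer: INVARIANT HOLDS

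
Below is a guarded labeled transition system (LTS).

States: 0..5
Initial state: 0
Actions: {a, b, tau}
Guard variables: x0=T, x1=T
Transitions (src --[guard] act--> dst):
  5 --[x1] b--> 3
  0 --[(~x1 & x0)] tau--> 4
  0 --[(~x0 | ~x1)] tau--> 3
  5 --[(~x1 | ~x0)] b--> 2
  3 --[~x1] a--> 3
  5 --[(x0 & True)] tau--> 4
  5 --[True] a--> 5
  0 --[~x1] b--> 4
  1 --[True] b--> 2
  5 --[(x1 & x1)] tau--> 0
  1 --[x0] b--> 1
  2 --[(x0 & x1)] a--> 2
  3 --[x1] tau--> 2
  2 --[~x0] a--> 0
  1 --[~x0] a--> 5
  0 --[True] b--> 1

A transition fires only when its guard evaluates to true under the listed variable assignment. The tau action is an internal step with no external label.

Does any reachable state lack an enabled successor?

Reachable = {0,1,2}
  0: b→1  [deg 1]
  1: b→1  b→2  [deg 2]
  2: a→2  [deg 1]

Answer: DEADLOCK-FREE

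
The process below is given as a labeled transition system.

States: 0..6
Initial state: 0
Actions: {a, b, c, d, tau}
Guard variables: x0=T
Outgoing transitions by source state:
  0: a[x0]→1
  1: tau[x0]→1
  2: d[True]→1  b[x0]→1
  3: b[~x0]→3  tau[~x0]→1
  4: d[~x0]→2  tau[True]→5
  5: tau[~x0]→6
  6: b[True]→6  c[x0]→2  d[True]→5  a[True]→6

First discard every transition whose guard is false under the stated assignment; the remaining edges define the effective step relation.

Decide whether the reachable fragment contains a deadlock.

Reach set: {0,1}
  0: a→1  [1 exit(s)]
  1: tau→1  [1 exit(s)]

Answer: DEADLOCK-FREE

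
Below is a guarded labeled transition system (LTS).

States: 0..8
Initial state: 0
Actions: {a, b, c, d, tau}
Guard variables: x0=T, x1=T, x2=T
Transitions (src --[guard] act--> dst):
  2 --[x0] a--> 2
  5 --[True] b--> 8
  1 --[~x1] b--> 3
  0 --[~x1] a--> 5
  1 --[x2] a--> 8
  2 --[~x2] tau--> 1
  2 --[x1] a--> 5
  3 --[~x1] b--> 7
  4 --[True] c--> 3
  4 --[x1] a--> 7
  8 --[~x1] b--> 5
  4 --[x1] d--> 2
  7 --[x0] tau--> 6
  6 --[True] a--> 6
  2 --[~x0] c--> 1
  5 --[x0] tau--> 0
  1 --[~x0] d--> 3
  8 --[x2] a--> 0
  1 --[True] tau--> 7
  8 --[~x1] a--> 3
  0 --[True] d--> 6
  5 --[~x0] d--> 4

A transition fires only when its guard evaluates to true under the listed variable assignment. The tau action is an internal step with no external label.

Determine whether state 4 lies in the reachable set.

13 transition(s) survive guard evaluation.
L0 = {0}
L1 = {6}  now seen {0,6}
Reachable = {0,6}

Answer: UNREACHABLE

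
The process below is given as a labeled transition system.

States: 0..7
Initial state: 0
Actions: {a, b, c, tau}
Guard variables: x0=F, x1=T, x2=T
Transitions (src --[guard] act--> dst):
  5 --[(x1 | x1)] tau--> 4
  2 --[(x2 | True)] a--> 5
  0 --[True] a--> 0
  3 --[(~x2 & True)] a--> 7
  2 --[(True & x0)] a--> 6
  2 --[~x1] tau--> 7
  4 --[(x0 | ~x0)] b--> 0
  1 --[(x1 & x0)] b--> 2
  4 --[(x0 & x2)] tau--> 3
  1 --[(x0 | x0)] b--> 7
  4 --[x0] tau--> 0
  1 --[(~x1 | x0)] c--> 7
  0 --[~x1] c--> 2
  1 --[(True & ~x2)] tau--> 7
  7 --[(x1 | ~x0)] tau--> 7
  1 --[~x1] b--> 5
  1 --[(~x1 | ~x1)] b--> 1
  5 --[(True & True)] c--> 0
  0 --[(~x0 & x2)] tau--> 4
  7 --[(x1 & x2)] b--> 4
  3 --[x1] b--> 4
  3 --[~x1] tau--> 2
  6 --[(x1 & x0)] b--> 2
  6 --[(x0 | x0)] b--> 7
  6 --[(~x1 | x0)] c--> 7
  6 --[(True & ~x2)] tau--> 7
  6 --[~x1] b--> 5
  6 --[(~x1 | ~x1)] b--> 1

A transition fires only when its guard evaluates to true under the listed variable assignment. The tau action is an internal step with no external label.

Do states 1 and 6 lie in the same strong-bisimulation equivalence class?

Answer: BISIMILAR

Trace:
Compute ~ classes (split until stable):
  P[0] = {{0,1,2,3,4,5,6,7}}
  P[1] = {{0},{1,6},{2},{3,4},{5},{7}}
  P[2] = {{0},{1,6},{2},{3},{4},{5},{7}}
Fixed point at round 3; 7 class(es).
[1]={1,6}  [6]={1,6}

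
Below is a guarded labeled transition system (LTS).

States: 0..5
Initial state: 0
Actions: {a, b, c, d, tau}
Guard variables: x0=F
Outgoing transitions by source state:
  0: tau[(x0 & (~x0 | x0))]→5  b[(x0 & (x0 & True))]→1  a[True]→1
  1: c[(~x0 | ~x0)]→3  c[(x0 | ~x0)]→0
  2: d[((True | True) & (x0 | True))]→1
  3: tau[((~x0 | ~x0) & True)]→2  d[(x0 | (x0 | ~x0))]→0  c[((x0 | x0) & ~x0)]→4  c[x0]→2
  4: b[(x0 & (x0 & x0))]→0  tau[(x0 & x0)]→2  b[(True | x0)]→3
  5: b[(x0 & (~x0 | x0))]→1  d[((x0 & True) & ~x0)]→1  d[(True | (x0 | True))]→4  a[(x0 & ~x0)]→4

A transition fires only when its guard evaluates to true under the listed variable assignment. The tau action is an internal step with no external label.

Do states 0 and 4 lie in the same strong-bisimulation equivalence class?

Answer: NOT BISIMILAR

Analysis:
Refine partition for ~:
  round 0: {{0,1,2,3,4,5}}
  round 1: {{0},{1},{2,5},{3},{4}}
  round 2: {{0},{1},{2},{3},{4},{5}}
Fixed point at round 3; 6 class(es).
[0]={0}  [4]={4}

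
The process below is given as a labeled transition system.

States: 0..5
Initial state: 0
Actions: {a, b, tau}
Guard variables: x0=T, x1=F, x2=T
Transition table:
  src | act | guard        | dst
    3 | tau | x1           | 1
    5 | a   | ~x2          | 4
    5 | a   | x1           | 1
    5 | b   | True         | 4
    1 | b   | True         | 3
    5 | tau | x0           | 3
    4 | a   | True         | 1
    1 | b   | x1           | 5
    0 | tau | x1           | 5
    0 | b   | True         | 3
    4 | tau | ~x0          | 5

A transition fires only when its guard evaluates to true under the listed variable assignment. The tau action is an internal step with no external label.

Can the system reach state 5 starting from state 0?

Answer: UNREACHABLE

Trace:
5 transition(s) survive guard evaluation.
depth 0: {0}
depth 1: {3}  now seen {0,3}
R = {0,3}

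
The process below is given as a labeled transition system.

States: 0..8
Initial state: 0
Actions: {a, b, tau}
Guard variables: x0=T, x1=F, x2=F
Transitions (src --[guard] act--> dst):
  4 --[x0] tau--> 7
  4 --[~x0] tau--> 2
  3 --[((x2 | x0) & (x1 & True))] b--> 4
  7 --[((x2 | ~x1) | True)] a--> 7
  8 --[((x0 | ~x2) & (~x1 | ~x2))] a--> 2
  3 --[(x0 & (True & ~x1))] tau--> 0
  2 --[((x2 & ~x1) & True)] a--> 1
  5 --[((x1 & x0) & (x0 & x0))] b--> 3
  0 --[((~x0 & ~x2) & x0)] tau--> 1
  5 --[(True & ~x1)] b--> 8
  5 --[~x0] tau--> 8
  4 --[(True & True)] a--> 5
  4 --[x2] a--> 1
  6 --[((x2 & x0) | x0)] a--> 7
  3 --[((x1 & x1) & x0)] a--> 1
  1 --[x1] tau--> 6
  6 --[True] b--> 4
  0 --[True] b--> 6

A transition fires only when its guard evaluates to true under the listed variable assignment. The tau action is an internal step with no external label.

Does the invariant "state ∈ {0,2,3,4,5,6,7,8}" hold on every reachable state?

Inv-set: {0,2,3,4,5,6,7,8}
R = {0,2,4,5,6,7,8}
  0: safe
  2: safe
  4: safe
  5: safe
  6: safe
  7: safe
  8: safe

Answer: INVARIANT HOLDS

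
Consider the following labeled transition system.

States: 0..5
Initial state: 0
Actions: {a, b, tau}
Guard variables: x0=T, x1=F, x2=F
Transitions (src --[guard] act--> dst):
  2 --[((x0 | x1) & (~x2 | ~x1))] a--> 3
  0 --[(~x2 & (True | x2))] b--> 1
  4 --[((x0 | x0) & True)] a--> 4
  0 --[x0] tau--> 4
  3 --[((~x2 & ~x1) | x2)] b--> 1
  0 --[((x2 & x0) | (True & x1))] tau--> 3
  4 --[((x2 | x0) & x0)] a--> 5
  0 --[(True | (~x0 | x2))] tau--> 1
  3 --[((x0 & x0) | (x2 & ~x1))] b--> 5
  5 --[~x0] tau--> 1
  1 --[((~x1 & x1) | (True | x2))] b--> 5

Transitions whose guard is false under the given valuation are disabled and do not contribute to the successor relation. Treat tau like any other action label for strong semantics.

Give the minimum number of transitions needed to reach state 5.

Answer: 2

Working:
BFS to 5:
  L0 = {0}
  L1 = {1,4}
  L2 = {5}
5 enters at depth 2; path b·b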